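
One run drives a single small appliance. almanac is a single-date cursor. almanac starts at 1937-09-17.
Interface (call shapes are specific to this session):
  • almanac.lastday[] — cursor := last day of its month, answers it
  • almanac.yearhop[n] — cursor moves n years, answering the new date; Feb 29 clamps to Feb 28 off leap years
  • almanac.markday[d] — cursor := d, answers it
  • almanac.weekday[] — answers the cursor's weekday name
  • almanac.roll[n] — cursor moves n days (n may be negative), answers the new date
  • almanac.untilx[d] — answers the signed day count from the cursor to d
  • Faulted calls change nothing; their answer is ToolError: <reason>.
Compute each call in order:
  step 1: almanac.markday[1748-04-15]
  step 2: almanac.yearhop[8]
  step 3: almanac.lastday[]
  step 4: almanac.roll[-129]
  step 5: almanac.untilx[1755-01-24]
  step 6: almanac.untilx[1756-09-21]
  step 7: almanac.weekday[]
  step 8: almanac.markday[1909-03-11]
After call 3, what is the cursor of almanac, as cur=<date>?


Answer: cur=1756-04-30

Derivation:
Act: almanac.markday[d='1748-04-15']
Obs: 1748-04-15
Act: almanac.yearhop[n='8']
Obs: 1756-04-15
Act: almanac.lastday[]
Obs: 1756-04-30
Act: almanac.roll[n='-129']
Obs: 1755-12-23
Act: almanac.untilx[d='1755-01-24']
Obs: -333
Act: almanac.untilx[d='1756-09-21']
Obs: 273
Act: almanac.weekday[]
Obs: Tuesday
Act: almanac.markday[d='1909-03-11']
Obs: 1909-03-11


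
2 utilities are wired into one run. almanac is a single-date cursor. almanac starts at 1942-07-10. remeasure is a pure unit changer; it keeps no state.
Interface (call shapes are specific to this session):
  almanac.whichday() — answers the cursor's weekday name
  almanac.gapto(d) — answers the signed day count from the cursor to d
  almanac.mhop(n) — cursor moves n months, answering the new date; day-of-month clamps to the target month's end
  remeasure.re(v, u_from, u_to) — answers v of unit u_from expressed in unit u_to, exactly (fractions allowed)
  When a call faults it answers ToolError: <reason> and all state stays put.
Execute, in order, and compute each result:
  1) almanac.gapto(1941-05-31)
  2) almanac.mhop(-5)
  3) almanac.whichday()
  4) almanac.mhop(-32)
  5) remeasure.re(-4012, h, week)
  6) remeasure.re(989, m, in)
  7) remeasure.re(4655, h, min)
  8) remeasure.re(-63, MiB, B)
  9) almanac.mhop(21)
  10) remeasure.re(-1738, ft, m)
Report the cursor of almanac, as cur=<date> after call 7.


I try gapto(1941-05-31), → -405.
Calling mhop(-5), and get 1942-02-10.
Next I call whichday(), → Tuesday.
Invoking mhop(-32), and see 1939-06-10.
Now I run re(-4012, h, week), and see -1003/42.
Calling re(989, m, in), which returns 4945000/127.
Using re(4655, h, min), giving 279300.
Now I run re(-63, MiB, B), and observe -66060288.
I run mhop(21), and observe 1941-03-10.
I call re(-1738, ft, m), giving -331089/625.

Answer: cur=1939-06-10


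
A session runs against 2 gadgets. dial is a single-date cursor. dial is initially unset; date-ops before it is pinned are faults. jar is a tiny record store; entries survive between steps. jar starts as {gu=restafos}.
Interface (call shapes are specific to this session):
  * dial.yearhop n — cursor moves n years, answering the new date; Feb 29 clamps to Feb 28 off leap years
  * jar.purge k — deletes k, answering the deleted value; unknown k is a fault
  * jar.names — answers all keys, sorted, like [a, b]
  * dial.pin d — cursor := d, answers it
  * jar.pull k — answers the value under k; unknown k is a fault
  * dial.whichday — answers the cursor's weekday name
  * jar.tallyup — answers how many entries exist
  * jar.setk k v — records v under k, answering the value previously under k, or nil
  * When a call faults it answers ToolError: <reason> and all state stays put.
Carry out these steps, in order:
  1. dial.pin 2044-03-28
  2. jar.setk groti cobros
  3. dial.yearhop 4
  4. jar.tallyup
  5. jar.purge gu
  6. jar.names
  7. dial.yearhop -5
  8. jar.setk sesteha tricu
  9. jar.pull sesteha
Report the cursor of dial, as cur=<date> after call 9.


Answer: cur=2043-03-28

Derivation:
$ dial.pin d=2044-03-28
  2044-03-28
$ jar.setk k=groti v=cobros
  nil
$ dial.yearhop n=4
  2048-03-28
$ jar.tallyup
  2
$ jar.purge k=gu
  restafos
$ jar.names
  [groti]
$ dial.yearhop n=-5
  2043-03-28
$ jar.setk k=sesteha v=tricu
  nil
$ jar.pull k=sesteha
  tricu


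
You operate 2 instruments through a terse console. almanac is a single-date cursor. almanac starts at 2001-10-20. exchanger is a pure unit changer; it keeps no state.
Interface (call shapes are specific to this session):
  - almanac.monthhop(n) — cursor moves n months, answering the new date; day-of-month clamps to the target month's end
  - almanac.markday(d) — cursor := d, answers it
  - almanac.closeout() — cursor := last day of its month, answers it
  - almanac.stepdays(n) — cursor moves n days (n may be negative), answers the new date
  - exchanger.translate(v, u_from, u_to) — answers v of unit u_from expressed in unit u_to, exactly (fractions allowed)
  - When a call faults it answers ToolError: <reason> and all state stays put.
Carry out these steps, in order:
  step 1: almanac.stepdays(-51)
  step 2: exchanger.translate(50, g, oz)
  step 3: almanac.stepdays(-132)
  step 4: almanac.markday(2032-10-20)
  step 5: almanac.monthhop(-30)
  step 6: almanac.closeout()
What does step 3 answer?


Next I call almanac.stepdays(-51), — result: 2001-08-30.
I try exchanger.translate(50, g, oz), yielding 80000000/45359237.
I run almanac.stepdays(-132), giving 2001-04-20.
Using almanac.markday(2032-10-20), and see 2032-10-20.
Then almanac.monthhop(-30), and see 2030-04-20.
Now I run almanac.closeout, and see 2030-04-30.

Answer: 2001-04-20


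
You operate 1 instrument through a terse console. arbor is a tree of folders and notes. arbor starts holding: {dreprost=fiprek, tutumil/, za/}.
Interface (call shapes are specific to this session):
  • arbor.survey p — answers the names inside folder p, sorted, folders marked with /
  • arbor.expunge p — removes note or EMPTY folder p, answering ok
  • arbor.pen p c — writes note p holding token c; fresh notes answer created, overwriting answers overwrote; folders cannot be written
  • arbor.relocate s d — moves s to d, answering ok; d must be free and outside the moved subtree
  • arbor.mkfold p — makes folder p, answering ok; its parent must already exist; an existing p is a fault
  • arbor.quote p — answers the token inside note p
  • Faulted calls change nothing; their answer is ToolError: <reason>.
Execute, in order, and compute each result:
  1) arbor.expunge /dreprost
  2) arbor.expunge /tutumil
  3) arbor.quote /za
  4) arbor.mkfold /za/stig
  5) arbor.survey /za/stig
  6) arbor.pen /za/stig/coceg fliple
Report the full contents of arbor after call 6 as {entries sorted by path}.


Step: arbor.expunge[p=/dreprost]
Result: ok
Step: arbor.expunge[p=/tutumil]
Result: ok
Step: arbor.quote[p=/za]
Result: ToolError: is a directory
Step: arbor.mkfold[p=/za/stig]
Result: ok
Step: arbor.survey[p=/za/stig]
Result: []
Step: arbor.pen[p=/za/stig/coceg; c=fliple]
Result: created

Answer: {za/, za/stig/, za/stig/coceg=fliple}


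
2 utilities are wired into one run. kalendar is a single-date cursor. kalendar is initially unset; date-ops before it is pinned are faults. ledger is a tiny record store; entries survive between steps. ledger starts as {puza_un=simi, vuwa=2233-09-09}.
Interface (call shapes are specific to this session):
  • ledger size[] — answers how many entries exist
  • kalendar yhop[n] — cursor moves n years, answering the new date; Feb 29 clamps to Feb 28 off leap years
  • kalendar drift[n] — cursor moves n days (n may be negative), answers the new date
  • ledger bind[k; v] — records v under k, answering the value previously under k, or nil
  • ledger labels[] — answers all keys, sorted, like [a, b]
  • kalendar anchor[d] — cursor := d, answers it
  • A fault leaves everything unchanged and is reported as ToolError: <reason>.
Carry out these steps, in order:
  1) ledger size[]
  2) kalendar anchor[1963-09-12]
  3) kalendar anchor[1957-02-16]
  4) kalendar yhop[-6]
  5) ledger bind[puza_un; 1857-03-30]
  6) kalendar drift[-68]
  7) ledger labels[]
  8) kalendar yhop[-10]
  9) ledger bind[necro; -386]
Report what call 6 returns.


>> ledger size()
<< 2
>> kalendar anchor(d='1963-09-12')
<< 1963-09-12
>> kalendar anchor(d='1957-02-16')
<< 1957-02-16
>> kalendar yhop(n='-6')
<< 1951-02-16
>> ledger bind(k='puza_un', v='1857-03-30')
<< simi
>> kalendar drift(n='-68')
<< 1950-12-10
>> ledger labels()
<< [puza_un, vuwa]
>> kalendar yhop(n='-10')
<< 1940-12-10
>> ledger bind(k='necro', v='-386')
<< nil

Answer: 1950-12-10


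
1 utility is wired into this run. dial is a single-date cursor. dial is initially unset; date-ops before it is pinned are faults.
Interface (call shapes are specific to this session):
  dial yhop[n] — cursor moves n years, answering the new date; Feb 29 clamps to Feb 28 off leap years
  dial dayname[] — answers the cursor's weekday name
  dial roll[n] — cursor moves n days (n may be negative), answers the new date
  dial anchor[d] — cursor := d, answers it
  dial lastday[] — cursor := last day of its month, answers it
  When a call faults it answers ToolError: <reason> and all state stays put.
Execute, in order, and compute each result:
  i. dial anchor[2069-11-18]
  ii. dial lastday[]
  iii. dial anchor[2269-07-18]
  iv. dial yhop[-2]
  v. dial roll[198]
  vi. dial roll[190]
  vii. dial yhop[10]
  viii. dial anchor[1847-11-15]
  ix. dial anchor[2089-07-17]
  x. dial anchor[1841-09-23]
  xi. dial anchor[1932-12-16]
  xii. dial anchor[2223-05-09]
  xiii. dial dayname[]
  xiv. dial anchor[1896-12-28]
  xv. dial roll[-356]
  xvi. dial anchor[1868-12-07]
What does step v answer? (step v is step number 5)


Answer: 2268-02-01

Derivation:
Step: dial anchor[d=2069-11-18]
Result: 2069-11-18
Step: dial lastday[]
Result: 2069-11-30
Step: dial anchor[d=2269-07-18]
Result: 2269-07-18
Step: dial yhop[n=-2]
Result: 2267-07-18
Step: dial roll[n=198]
Result: 2268-02-01
Step: dial roll[n=190]
Result: 2268-08-09
Step: dial yhop[n=10]
Result: 2278-08-09
Step: dial anchor[d=1847-11-15]
Result: 1847-11-15
Step: dial anchor[d=2089-07-17]
Result: 2089-07-17
Step: dial anchor[d=1841-09-23]
Result: 1841-09-23
Step: dial anchor[d=1932-12-16]
Result: 1932-12-16
Step: dial anchor[d=2223-05-09]
Result: 2223-05-09
Step: dial dayname[]
Result: Friday
Step: dial anchor[d=1896-12-28]
Result: 1896-12-28
Step: dial roll[n=-356]
Result: 1896-01-07
Step: dial anchor[d=1868-12-07]
Result: 1868-12-07


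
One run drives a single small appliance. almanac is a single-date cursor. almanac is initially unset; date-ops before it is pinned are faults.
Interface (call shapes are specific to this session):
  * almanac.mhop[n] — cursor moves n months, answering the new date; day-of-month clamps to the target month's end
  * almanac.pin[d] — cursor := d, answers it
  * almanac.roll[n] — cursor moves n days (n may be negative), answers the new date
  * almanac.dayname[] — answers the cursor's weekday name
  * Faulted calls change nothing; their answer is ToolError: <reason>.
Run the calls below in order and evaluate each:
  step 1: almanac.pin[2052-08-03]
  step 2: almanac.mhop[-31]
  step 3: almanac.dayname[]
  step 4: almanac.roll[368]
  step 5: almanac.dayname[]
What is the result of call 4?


→ pin(d→2052-08-03)
← 2052-08-03
→ mhop(n→-31)
← 2050-01-03
→ dayname()
← Monday
→ roll(n→368)
← 2051-01-06
→ dayname()
← Friday

Answer: 2051-01-06


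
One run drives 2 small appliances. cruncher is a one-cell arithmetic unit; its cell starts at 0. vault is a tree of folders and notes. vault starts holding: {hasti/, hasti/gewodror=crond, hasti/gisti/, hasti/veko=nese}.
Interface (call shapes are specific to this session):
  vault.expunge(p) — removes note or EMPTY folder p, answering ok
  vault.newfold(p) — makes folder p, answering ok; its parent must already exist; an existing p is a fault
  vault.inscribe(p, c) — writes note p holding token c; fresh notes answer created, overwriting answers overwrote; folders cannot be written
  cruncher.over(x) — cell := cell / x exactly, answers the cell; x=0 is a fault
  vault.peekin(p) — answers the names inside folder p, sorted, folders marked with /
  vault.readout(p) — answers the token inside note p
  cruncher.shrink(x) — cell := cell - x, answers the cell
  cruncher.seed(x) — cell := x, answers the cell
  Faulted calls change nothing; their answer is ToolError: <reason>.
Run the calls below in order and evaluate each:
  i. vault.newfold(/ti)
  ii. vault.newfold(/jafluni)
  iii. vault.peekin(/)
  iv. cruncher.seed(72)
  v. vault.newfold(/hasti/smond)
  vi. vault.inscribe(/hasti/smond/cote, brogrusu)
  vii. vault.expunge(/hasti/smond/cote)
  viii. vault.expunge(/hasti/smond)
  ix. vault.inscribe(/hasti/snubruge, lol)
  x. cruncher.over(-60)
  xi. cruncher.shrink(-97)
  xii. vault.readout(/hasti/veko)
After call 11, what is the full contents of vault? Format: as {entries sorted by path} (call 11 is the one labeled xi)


Answer: {hasti/, hasti/gewodror=crond, hasti/gisti/, hasti/snubruge=lol, hasti/veko=nese, jafluni/, ti/}

Derivation:
CALL vault.newfold[/ti]
RET  ok
CALL vault.newfold[/jafluni]
RET  ok
CALL vault.peekin[/]
RET  [hasti/, jafluni/, ti/]
CALL cruncher.seed[72]
RET  72
CALL vault.newfold[/hasti/smond]
RET  ok
CALL vault.inscribe[/hasti/smond/cote; brogrusu]
RET  created
CALL vault.expunge[/hasti/smond/cote]
RET  ok
CALL vault.expunge[/hasti/smond]
RET  ok
CALL vault.inscribe[/hasti/snubruge; lol]
RET  created
CALL cruncher.over[-60]
RET  -6/5
CALL cruncher.shrink[-97]
RET  479/5
CALL vault.readout[/hasti/veko]
RET  nese


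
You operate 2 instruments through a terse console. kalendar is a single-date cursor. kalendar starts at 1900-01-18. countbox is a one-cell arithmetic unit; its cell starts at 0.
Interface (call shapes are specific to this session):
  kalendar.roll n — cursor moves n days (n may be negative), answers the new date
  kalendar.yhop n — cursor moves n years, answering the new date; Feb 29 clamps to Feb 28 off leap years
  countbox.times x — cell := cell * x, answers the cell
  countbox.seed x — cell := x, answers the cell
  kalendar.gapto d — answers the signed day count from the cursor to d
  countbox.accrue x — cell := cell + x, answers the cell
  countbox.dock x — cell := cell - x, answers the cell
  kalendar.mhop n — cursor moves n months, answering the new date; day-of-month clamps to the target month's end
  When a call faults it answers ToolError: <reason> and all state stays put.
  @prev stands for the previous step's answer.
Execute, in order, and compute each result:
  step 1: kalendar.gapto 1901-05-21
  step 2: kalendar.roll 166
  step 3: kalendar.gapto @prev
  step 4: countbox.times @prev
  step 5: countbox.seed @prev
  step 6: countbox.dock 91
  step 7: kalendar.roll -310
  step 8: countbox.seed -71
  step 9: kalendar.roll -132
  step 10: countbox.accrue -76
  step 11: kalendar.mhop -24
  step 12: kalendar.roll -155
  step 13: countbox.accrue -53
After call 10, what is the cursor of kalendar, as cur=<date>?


>> kalendar.gapto(d: 1901-05-21)
<< 488
>> kalendar.roll(n: 166)
<< 1900-07-03
>> kalendar.gapto(d: @prev)
<< 0
>> countbox.times(x: @prev)
<< 0
>> countbox.seed(x: @prev)
<< 0
>> countbox.dock(x: 91)
<< -91
>> kalendar.roll(n: -310)
<< 1899-08-27
>> countbox.seed(x: -71)
<< -71
>> kalendar.roll(n: -132)
<< 1899-04-17
>> countbox.accrue(x: -76)
<< -147
>> kalendar.mhop(n: -24)
<< 1897-04-17
>> kalendar.roll(n: -155)
<< 1896-11-13
>> countbox.accrue(x: -53)
<< -200

Answer: cur=1899-04-17


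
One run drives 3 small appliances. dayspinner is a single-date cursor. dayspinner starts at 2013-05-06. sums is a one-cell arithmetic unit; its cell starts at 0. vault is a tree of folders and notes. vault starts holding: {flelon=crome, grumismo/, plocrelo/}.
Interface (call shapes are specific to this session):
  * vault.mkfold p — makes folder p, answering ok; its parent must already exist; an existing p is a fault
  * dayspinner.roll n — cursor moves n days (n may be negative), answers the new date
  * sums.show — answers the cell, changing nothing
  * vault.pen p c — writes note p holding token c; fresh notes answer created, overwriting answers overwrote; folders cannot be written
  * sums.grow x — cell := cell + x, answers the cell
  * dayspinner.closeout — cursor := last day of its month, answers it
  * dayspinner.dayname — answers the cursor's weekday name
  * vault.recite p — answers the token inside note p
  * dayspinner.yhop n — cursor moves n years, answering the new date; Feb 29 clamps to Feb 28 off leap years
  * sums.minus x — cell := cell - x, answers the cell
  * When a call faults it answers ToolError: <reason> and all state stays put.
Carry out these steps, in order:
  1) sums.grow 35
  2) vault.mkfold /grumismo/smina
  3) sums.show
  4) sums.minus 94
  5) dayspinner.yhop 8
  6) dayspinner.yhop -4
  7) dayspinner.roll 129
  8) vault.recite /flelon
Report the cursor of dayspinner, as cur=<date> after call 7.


Answer: cur=2017-09-12

Derivation:
# grow(35) => 35
# mkfold(/grumismo/smina) => ok
# show() => 35
# minus(94) => -59
# yhop(8) => 2021-05-06
# yhop(-4) => 2017-05-06
# roll(129) => 2017-09-12
# recite(/flelon) => crome


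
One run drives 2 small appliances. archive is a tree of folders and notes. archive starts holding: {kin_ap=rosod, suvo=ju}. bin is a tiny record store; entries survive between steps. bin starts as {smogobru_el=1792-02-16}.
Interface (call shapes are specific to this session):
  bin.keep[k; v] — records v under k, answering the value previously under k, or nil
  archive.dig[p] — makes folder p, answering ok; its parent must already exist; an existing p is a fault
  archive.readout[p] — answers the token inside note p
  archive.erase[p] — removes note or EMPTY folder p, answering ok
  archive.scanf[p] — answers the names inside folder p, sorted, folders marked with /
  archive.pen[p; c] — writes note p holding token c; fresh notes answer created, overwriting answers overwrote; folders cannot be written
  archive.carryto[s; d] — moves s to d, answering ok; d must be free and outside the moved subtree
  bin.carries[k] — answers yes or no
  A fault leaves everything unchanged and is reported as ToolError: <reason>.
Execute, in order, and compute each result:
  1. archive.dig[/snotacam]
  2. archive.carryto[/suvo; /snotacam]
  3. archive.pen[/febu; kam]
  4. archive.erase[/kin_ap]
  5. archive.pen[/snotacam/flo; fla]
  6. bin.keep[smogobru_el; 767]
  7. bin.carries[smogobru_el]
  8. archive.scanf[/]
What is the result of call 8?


CALL archive.dig[p='/snotacam']
RET  ok
CALL archive.carryto[s='/suvo'; d='/snotacam']
RET  ToolError: exists
CALL archive.pen[p='/febu'; c='kam']
RET  created
CALL archive.erase[p='/kin_ap']
RET  ok
CALL archive.pen[p='/snotacam/flo'; c='fla']
RET  created
CALL bin.keep[k='smogobru_el'; v='767']
RET  1792-02-16
CALL bin.carries[k='smogobru_el']
RET  yes
CALL archive.scanf[p='/']
RET  [febu, snotacam/, suvo]

Answer: [febu, snotacam/, suvo]


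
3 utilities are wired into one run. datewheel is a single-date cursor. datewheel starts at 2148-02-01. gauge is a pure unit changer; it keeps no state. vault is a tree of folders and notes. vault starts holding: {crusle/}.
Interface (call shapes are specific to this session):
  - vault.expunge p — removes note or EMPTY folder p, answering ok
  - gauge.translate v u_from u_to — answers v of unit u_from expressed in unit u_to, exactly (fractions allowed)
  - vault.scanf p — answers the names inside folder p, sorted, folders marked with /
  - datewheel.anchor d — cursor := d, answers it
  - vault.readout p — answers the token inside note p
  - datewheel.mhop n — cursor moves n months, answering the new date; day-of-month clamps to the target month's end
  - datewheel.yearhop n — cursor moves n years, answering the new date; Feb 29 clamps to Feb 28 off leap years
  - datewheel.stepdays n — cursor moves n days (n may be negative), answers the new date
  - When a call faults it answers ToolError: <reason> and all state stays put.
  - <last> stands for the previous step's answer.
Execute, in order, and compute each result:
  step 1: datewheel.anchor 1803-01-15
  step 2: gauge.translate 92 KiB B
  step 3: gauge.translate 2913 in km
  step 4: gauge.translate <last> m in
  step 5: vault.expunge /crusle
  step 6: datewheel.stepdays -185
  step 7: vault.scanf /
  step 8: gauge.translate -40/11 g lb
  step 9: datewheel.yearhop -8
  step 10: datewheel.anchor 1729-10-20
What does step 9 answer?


> datewheel.anchor d=1803-01-15
= 1803-01-15
> gauge.translate v=92 u_from=KiB u_to=B
= 94208
> gauge.translate v=2913 u_from=in u_to=km
= 369951/5000000
> gauge.translate v=<last> u_from=m u_to=in
= 2913/1000
> vault.expunge p=/crusle
= ok
> datewheel.stepdays n=-185
= 1802-07-14
> vault.scanf p=/
= []
> gauge.translate v=-40/11 u_from=g u_to=lb
= -4000000/498951607
> datewheel.yearhop n=-8
= 1794-07-14
> datewheel.anchor d=1729-10-20
= 1729-10-20

Answer: 1794-07-14


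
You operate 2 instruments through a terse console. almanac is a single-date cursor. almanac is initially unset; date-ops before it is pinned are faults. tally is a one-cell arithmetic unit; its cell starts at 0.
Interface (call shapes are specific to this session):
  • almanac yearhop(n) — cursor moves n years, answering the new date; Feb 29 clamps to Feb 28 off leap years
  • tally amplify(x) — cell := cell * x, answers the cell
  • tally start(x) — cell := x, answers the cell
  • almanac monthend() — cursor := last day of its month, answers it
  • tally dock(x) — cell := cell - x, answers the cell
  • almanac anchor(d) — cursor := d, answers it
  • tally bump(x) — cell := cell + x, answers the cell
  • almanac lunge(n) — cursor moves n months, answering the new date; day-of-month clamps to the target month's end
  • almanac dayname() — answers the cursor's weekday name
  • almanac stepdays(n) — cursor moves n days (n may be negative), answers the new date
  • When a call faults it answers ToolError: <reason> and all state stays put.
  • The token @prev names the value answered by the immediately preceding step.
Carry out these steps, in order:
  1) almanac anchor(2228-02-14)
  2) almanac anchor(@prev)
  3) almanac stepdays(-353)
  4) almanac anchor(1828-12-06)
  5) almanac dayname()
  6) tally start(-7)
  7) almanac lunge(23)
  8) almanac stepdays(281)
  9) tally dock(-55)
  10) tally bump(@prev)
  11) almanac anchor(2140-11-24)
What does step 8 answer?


> almanac anchor d=2228-02-14
:: 2228-02-14
> almanac anchor d=@prev
:: 2228-02-14
> almanac stepdays n=-353
:: 2227-02-26
> almanac anchor d=1828-12-06
:: 1828-12-06
> almanac dayname
:: Saturday
> tally start x=-7
:: -7
> almanac lunge n=23
:: 1830-11-06
> almanac stepdays n=281
:: 1831-08-14
> tally dock x=-55
:: 48
> tally bump x=@prev
:: 96
> almanac anchor d=2140-11-24
:: 2140-11-24

Answer: 1831-08-14


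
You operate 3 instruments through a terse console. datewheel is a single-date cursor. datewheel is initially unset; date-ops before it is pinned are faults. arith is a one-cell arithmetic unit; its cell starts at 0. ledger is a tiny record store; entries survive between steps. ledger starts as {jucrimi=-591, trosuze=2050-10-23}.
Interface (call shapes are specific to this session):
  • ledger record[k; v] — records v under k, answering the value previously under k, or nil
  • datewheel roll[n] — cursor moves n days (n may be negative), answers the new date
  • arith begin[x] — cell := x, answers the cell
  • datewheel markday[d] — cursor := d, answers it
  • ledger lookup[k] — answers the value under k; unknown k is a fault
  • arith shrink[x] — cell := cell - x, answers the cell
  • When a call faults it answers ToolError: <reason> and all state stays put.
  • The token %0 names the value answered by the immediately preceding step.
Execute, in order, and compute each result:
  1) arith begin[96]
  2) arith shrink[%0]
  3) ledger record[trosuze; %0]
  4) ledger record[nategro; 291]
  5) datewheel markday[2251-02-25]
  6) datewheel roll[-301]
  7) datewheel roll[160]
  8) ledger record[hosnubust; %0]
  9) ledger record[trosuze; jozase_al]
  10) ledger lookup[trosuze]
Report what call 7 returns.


-- 1. arith begin(x='96') ~> 96
-- 2. arith shrink(x='%0') ~> 0
-- 3. ledger record(k='trosuze', v='%0') ~> 2050-10-23
-- 4. ledger record(k='nategro', v='291') ~> nil
-- 5. datewheel markday(d='2251-02-25') ~> 2251-02-25
-- 6. datewheel roll(n='-301') ~> 2250-04-30
-- 7. datewheel roll(n='160') ~> 2250-10-07
-- 8. ledger record(k='hosnubust', v='%0') ~> nil
-- 9. ledger record(k='trosuze', v='jozase_al') ~> 0
-- 10. ledger lookup(k='trosuze') ~> jozase_al

Answer: 2250-10-07


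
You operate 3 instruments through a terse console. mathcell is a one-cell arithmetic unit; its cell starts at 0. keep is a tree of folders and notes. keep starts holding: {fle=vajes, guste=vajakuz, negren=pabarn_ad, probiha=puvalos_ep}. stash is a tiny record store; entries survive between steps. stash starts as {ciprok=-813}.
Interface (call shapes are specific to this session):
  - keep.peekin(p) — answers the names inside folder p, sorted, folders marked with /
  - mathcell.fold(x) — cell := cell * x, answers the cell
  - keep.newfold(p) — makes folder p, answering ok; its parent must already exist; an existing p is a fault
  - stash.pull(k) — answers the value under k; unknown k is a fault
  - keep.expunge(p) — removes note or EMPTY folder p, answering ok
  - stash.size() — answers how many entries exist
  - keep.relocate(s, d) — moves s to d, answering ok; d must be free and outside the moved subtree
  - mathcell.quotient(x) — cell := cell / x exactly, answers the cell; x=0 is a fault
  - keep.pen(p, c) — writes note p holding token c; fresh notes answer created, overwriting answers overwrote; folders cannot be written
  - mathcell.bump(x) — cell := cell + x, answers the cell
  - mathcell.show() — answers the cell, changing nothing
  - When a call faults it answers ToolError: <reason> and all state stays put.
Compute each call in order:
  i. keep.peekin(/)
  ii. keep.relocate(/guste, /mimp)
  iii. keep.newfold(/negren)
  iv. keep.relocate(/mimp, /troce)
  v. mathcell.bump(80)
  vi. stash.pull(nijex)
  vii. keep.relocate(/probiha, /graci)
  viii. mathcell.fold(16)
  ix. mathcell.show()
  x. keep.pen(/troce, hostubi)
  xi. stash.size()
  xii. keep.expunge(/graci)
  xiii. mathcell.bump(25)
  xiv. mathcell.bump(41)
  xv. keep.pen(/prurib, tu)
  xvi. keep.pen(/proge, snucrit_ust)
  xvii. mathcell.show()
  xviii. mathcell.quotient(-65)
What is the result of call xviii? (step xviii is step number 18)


Do: keep.peekin[p: /]
See: [fle, guste, negren, probiha]
Do: keep.relocate[s: /guste; d: /mimp]
See: ok
Do: keep.newfold[p: /negren]
See: ToolError: exists
Do: keep.relocate[s: /mimp; d: /troce]
See: ok
Do: mathcell.bump[x: 80]
See: 80
Do: stash.pull[k: nijex]
See: ToolError: no such key nijex
Do: keep.relocate[s: /probiha; d: /graci]
See: ok
Do: mathcell.fold[x: 16]
See: 1280
Do: mathcell.show[]
See: 1280
Do: keep.pen[p: /troce; c: hostubi]
See: overwrote
Do: stash.size[]
See: 1
Do: keep.expunge[p: /graci]
See: ok
Do: mathcell.bump[x: 25]
See: 1305
Do: mathcell.bump[x: 41]
See: 1346
Do: keep.pen[p: /prurib; c: tu]
See: created
Do: keep.pen[p: /proge; c: snucrit_ust]
See: created
Do: mathcell.show[]
See: 1346
Do: mathcell.quotient[x: -65]
See: -1346/65

Answer: -1346/65


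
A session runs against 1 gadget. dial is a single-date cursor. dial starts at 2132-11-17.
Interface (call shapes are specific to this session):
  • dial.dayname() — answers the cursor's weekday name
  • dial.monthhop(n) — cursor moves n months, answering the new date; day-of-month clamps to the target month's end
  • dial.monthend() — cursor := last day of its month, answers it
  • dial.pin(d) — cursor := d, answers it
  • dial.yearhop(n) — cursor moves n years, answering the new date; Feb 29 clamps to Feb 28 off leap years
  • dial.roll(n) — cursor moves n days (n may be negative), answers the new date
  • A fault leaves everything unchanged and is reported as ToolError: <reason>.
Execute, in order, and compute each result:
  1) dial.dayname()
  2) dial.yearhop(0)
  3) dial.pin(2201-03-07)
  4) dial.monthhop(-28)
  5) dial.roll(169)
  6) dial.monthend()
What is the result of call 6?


Invoking dayname: Monday.
I call yearhop using n=0: 2132-11-17.
Now I run pin using d=2201-03-07, — result: 2201-03-07.
Now I run monthhop using n=-28: 2198-11-07.
Calling roll using n=169, which returns 2199-04-25.
Calling monthend(), giving 2199-04-30.

Answer: 2199-04-30


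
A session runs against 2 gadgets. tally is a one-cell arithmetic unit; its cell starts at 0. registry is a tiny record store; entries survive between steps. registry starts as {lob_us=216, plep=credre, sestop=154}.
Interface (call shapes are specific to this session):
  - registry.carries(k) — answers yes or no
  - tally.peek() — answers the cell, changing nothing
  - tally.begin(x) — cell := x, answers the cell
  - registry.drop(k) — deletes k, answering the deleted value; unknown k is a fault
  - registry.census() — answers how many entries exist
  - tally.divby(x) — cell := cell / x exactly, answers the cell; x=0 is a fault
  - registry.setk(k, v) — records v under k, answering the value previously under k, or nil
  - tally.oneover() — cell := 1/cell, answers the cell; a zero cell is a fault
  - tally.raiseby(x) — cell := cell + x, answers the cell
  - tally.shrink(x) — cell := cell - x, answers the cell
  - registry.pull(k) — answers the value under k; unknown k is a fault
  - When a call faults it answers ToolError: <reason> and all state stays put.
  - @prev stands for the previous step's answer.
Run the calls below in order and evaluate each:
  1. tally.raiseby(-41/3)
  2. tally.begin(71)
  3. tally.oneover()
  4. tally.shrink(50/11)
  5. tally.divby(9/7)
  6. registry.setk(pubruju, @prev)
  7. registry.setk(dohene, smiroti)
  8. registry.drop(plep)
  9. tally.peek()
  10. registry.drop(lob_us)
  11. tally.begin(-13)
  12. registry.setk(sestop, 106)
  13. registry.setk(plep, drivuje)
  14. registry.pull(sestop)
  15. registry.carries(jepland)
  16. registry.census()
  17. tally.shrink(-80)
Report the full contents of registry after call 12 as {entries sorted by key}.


Answer: {dohene=smiroti, pubruju=-24773/7029, sestop=106}

Derivation:
→ tally.raiseby(x='-41/3')
← -41/3
→ tally.begin(x='71')
← 71
→ tally.oneover()
← 1/71
→ tally.shrink(x='50/11')
← -3539/781
→ tally.divby(x='9/7')
← -24773/7029
→ registry.setk(k='pubruju', v='@prev')
← nil
→ registry.setk(k='dohene', v='smiroti')
← nil
→ registry.drop(k='plep')
← credre
→ tally.peek()
← -24773/7029
→ registry.drop(k='lob_us')
← 216
→ tally.begin(x='-13')
← -13
→ registry.setk(k='sestop', v='106')
← 154
→ registry.setk(k='plep', v='drivuje')
← nil
→ registry.pull(k='sestop')
← 106
→ registry.carries(k='jepland')
← no
→ registry.census()
← 4
→ tally.shrink(x='-80')
← 67


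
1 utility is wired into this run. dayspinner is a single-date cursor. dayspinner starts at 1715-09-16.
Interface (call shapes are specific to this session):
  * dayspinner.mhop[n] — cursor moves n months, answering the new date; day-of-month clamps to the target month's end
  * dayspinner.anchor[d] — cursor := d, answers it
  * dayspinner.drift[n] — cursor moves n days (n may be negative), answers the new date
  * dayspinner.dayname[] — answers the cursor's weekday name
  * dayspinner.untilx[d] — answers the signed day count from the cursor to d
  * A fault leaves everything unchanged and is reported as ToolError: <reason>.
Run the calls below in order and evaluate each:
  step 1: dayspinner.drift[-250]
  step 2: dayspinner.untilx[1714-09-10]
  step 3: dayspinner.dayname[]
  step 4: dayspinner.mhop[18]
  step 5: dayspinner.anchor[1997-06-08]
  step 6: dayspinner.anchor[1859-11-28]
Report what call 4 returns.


Answer: 1716-07-09

Derivation:
·→ drift(-250)
·← 1715-01-09
·→ untilx(1714-09-10)
·← -121
·→ dayname()
·← Wednesday
·→ mhop(18)
·← 1716-07-09
·→ anchor(1997-06-08)
·← 1997-06-08
·→ anchor(1859-11-28)
·← 1859-11-28


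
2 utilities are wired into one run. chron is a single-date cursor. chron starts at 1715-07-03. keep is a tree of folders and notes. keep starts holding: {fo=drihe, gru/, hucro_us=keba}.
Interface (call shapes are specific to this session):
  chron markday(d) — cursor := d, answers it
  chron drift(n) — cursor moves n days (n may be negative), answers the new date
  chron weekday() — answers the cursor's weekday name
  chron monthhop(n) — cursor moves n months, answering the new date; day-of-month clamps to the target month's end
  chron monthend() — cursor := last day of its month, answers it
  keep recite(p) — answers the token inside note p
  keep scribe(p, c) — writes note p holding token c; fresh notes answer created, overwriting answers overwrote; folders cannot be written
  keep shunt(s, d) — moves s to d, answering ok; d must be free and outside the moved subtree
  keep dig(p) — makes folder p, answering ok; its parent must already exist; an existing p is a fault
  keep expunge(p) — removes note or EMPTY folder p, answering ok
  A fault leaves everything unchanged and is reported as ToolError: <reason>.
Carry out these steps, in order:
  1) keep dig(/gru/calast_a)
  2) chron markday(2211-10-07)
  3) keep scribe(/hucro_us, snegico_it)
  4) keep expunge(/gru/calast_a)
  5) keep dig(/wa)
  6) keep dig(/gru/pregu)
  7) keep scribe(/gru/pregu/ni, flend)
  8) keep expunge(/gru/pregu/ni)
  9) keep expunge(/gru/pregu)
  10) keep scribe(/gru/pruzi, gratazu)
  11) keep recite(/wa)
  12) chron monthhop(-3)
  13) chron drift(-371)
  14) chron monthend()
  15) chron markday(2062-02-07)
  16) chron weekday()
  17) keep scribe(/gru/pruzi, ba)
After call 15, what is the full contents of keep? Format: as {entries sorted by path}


Step: keep dig[p=/gru/calast_a]
Result: ok
Step: chron markday[d=2211-10-07]
Result: 2211-10-07
Step: keep scribe[p=/hucro_us; c=snegico_it]
Result: overwrote
Step: keep expunge[p=/gru/calast_a]
Result: ok
Step: keep dig[p=/wa]
Result: ok
Step: keep dig[p=/gru/pregu]
Result: ok
Step: keep scribe[p=/gru/pregu/ni; c=flend]
Result: created
Step: keep expunge[p=/gru/pregu/ni]
Result: ok
Step: keep expunge[p=/gru/pregu]
Result: ok
Step: keep scribe[p=/gru/pruzi; c=gratazu]
Result: created
Step: keep recite[p=/wa]
Result: ToolError: is a directory
Step: chron monthhop[n=-3]
Result: 2211-07-07
Step: chron drift[n=-371]
Result: 2210-07-01
Step: chron monthend[]
Result: 2210-07-31
Step: chron markday[d=2062-02-07]
Result: 2062-02-07
Step: chron weekday[]
Result: Tuesday
Step: keep scribe[p=/gru/pruzi; c=ba]
Result: overwrote

Answer: {fo=drihe, gru/, gru/pruzi=gratazu, hucro_us=snegico_it, wa/}


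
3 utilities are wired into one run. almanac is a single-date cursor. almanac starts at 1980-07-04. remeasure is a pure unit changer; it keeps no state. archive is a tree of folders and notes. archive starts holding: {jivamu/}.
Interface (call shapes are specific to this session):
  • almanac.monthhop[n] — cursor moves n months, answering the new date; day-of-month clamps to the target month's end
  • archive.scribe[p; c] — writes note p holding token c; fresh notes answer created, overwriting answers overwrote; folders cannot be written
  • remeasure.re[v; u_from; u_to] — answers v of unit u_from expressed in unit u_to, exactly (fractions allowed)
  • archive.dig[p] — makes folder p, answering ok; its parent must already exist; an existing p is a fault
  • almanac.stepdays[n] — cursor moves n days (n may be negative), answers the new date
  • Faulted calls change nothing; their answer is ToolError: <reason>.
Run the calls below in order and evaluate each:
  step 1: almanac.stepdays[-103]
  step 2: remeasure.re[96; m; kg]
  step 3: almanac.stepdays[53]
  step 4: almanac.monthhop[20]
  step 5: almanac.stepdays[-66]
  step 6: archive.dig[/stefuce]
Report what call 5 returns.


Answer: 1981-11-10

Derivation:
·→ almanac.stepdays(-103)
·← 1980-03-23
·→ remeasure.re(96, m, kg)
·← ToolError: incompatible units
·→ almanac.stepdays(53)
·← 1980-05-15
·→ almanac.monthhop(20)
·← 1982-01-15
·→ almanac.stepdays(-66)
·← 1981-11-10
·→ archive.dig(/stefuce)
·← ok


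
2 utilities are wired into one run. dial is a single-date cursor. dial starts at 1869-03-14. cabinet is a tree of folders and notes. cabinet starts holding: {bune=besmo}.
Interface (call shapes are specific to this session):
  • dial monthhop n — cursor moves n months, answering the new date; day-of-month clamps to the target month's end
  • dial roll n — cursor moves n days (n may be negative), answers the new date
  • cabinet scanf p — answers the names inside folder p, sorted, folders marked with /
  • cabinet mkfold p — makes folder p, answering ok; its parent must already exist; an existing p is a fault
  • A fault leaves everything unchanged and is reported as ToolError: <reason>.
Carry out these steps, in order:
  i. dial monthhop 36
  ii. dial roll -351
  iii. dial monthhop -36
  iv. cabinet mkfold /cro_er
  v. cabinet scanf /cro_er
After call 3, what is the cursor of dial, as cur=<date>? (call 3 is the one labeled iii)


Answer: cur=1868-03-29

Derivation:
CALL dial monthhop[n: 36]
RET  1872-03-14
CALL dial roll[n: -351]
RET  1871-03-29
CALL dial monthhop[n: -36]
RET  1868-03-29
CALL cabinet mkfold[p: /cro_er]
RET  ok
CALL cabinet scanf[p: /cro_er]
RET  []


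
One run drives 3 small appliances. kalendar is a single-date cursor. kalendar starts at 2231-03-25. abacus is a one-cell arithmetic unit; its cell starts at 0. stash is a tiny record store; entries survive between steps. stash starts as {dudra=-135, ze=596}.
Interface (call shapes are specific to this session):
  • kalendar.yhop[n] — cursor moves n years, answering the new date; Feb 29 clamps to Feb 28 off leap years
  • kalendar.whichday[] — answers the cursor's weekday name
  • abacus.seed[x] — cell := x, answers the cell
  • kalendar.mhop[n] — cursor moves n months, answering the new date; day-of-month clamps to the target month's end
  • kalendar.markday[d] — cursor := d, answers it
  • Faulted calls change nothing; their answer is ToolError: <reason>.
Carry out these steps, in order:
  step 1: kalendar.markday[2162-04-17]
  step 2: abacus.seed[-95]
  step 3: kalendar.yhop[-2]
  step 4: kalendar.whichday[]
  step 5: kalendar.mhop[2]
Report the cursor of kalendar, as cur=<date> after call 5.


I invoke kalendar.markday with d='2162-04-17', and observe 2162-04-17.
I call abacus.seed with x='-95', and get -95.
I use kalendar.yhop with n='-2', which returns 2160-04-17.
Using kalendar.whichday(), and see Thursday.
Calling kalendar.mhop with n='2', and get 2160-06-17.

Answer: cur=2160-06-17


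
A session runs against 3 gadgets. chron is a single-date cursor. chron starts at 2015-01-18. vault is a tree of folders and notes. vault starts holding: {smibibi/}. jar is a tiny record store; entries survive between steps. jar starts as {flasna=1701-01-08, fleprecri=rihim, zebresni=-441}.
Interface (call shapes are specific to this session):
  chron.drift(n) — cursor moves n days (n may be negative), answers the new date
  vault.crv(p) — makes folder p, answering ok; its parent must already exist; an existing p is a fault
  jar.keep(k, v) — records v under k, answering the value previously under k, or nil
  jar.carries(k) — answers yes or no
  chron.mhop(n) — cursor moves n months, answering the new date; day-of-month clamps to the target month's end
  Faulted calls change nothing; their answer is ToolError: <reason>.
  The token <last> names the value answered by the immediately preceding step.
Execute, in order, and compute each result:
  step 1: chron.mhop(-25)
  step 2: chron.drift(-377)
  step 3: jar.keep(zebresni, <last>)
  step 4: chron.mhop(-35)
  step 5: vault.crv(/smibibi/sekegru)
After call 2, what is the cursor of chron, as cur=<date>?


I call chron.mhop passing n=-25, → 2012-12-18.
I call chron.drift passing n=-377, and observe 2011-12-07.
Invoking jar.keep passing k=zebresni, v=<last>, giving -441.
I call chron.mhop passing n=-35: 2009-01-07.
I use vault.crv passing p=/smibibi/sekegru, → ok.

Answer: cur=2011-12-07
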